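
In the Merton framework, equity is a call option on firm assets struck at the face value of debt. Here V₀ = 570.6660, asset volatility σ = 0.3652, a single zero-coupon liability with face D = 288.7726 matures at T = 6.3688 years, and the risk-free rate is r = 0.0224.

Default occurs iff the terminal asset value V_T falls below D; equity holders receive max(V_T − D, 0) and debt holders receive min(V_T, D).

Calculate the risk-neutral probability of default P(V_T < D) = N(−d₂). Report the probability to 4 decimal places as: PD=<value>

PD=0.3325

Apply the equity-as-call identities (strike 288.7726, horizon 6.3688 years):
d₁ = [ln(V₀/D) + (r + σ²/2)T] / (σ√T)
   = [ln(570.6660/288.7726) + (0.0224 + 0.5·0.3652²)·6.3688] / (0.3652·√6.3688)
   = [0.681165 + 0.567368] / 0.921636 = 1.354691
d₂ = d₁ − σ√T = 1.354691 − 0.921636 = 0.433055
risk-neutral PD = N(−d₂) = N(-0.433055) = 0.332488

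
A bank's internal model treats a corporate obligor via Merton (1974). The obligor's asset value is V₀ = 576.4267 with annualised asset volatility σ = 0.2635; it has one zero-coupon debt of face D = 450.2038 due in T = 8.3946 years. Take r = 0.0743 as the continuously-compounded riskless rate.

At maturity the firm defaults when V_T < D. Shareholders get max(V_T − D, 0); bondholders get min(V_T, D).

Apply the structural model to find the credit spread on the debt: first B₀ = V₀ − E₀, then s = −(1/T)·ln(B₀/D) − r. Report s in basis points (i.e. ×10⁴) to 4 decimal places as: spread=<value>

Apply the equity-as-call identities (strike 450.2038, horizon 8.3946 years):
d₁ = [ln(V₀/D) + (r + σ²/2)T] / (σ√T)
   = [ln(576.4267/450.2038) + (0.0743 + 0.5·0.2635²)·8.3946] / (0.2635·√8.3946)
   = [0.247148 + 0.915147] / 0.763450 = 1.522424
d₂ = d₁ − σ√T = 1.522424 − 0.763450 = 0.758974
N(d₁) = 0.936049,  N(d₂) = 0.776066,  e^(−rT) = 0.535948
E₀ = V₀·N(d₁) − D·e^(−rT)·N(d₂)
   = 576.4267·0.936049 − 450.2038·0.535948·0.776066 = 352.309794
B₀ = V₀ − E₀ = 576.4267 − 352.309794 = 224.116906
spread = −(1/T)·ln(B₀/D) − r = −(1/8.3946)·ln(224.116906/450.2038) − 0.0743 = 0.00879301
in basis points: 0.00879301 × 10⁴ = 87.9301 bp

spread=87.9301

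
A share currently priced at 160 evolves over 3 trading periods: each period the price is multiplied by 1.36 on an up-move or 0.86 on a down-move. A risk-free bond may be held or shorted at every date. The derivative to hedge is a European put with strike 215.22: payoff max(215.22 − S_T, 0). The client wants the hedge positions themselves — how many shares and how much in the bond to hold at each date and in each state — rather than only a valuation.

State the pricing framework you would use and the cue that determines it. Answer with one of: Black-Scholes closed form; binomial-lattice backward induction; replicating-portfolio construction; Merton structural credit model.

Key observation: since the answer must list Δ and B at each node of the 1.36/0.86 lattice on 160, the replicating-portfolio method — solving the two-state system at every node — is the one that applies.

framework: replicating-portfolio construction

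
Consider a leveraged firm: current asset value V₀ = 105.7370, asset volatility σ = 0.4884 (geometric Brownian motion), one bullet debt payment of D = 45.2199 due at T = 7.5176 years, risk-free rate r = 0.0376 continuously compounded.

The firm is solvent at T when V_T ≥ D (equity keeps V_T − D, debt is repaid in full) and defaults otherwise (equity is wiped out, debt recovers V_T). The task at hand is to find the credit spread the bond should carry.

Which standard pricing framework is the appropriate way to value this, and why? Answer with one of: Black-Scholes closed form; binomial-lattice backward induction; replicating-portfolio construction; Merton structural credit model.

Key observation: with the firm-asset dynamics (V₀ = 105.7370) and a single zero-coupon liability of face 45.2199 given, debt value, spread, and default probability all derive from the option view of the balance sheet.

framework: Merton structural credit model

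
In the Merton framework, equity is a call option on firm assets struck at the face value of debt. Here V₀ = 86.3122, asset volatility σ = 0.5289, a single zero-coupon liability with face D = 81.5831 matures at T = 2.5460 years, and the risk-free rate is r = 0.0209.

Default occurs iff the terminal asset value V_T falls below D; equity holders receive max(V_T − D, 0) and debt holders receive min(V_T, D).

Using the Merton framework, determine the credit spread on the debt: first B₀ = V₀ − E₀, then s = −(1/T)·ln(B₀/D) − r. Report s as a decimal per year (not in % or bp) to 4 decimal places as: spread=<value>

spread=0.1349

Work the structural quantities from V₀ = 86.3122 against face 81.5831:
d₁ = [ln(V₀/D) + (r + σ²/2)T] / (σ√T)
   = [ln(86.3122/81.5831) + (0.0209 + 0.5·0.5289²)·2.5460] / (0.5289·√2.5460)
   = [0.056349 + 0.409314] / 0.843923 = 0.551784
d₂ = d₁ − σ√T = 0.551784 − 0.843923 = -0.292139
N(d₁) = 0.709452,  N(d₂) = 0.385090,  e^(−rT) = 0.948180
E₀ = V₀·N(d₁) − D·e^(−rT)·N(d₂)
   = 86.3122·0.709452 − 81.5831·0.948180·0.385090 = 31.445530
B₀ = V₀ − E₀ = 86.3122 − 31.445530 = 54.866670
spread = −(1/T)·ln(B₀/D) − r = −(1/2.5460)·ln(54.866670/81.5831) − 0.0209 = 0.13491935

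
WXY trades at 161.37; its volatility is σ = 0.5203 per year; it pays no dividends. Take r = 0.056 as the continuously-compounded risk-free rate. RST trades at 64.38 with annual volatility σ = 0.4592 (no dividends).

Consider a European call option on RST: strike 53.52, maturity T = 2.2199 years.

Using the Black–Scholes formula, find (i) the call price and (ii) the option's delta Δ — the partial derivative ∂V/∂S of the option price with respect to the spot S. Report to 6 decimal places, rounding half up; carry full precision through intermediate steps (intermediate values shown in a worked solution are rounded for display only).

price = 24.930161
Δ = 0.786349

σ√T = 0.4592·√2.2199 = 0.684177
d₁ = (ln(S/K) + (r+σ²/2)T) / (σ√T) = (ln(64.38/53.52) + (0.056+0.4592²/2)·2.2199) / 0.684177 = (0.184748 + 0.358364) / 0.684177 = 0.793817
d₂ = d₁ − σ√T = 0.793817 − 0.684177 = 0.109639
e^{−rT} = 0.883102
N(d₁) = 0.786349,  N(d₂) = 0.543652
Call price V = S·N(d₁) − K·e^{−rT}·N(d₂) = 50.625142 − 25.694981 = 24.930161
Δ = N(d₁) = 0.786349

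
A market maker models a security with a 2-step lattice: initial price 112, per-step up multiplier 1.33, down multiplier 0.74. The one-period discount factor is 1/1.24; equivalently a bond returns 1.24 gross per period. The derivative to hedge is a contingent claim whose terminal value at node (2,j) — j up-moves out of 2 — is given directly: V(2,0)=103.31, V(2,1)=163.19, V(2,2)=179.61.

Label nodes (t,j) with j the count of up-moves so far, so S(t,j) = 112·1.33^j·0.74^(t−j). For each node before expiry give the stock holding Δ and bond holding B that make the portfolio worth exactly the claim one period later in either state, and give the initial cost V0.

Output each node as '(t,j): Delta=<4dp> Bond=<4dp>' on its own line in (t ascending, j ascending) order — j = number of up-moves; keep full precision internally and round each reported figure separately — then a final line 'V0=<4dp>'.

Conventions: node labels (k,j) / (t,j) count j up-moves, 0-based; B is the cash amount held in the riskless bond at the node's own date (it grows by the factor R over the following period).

The replicating-portfolio and risk-neutral prices coincide; use p* = (1.24−0.74)/(1.33−0.74) = 0.8475 for the latter.
Expiry values: V(2,0)=103.3100, V(2,1)=163.1900, V(2,2)=179.6100
(1,0): S=82.8800. Δ = (V_up−V_dn)/(S_up−S_dn) = (163.1900−103.3100)/(110.2304−61.3312) = 1.2246. V = [p*·163.1900 + (1−p*)·103.3100]/1.24 = 124.2385. B = V − Δ·S = 22.7470.
(1,1): S=148.9600. Δ = (V_up−V_dn)/(S_up−S_dn) = (179.6100−163.1900)/(198.1168−110.2304) = 0.1868. V = [p*·179.6100 + (1−p*)·163.1900]/1.24 = 142.8268. B = V − Δ·S = 114.9963.
(0,0): S=112.0000. Δ = (V_up−V_dn)/(S_up−S_dn) = (142.8268−124.2385)/(148.9600−82.8800) = 0.2813. V = [p*·142.8268 + (1−p*)·124.2385]/1.24 = 112.8962. B = V − Δ·S = 81.3906.
Verification: the root portfolio costs Δ(0,0)·S0 + B(0,0) = 112.8962, matching V0.

(0,0): Delta=0.2813 Bond=81.3906
(1,0): Delta=1.2246 Bond=22.7470
(1,1): Delta=0.1868 Bond=114.9963
V0=112.8962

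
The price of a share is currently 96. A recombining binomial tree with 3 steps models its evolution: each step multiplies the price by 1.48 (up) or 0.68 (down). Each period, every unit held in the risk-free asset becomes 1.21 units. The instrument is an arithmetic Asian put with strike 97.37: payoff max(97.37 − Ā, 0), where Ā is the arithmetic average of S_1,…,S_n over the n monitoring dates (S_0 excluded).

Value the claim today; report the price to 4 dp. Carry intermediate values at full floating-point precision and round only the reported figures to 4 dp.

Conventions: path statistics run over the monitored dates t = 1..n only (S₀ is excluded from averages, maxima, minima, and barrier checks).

No-arbitrage gives p* = (R−d)/(u−d) = 0.6625: enumerate every path, weight its payoff by its p*-probability, and discount by R^3.
Enumerate all 2^3 = 8 price paths (U = up ×1.48, D = down ×0.68); each path with k up-moves has probability p*^k·(1−p*)^(3−k).
DDD: Ā=46.6186, payoff=50.7514, prob=0.038443
UDD: Ā=101.4641, payoff=0.0000, prob=0.075463
DUD: Ā=75.8641, payoff=21.5059, prob=0.075463
UUD: Ā=165.1159, payoff=0.0000, prob=0.148131
DDU: Ā=58.4561, payoff=38.9139, prob=0.075463
UDU: Ā=127.2279, payoff=0.0000, prob=0.148131
DUU: Ā=101.6279, payoff=0.0000, prob=0.148131
UUU: Ā=221.1901, payoff=0.0000, prob=0.290775
Price = Σ prob·payoff / R^3 = 6.510512 / 1.771561 = 3.6750

price = 3.6750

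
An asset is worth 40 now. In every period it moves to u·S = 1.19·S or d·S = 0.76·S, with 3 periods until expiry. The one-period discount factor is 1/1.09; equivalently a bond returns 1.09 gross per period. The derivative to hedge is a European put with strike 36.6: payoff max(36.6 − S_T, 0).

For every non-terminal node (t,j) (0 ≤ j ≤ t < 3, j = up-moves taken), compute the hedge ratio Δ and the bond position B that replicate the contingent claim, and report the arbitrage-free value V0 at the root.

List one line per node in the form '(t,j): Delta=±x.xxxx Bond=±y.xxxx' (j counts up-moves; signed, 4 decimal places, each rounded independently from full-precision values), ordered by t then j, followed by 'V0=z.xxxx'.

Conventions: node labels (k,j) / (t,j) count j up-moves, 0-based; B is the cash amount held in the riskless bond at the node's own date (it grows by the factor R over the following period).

The replicating-portfolio and risk-neutral prices coincide; use p* = (1.09−0.76)/(1.19−0.76) = 0.7674 for the latter.
Expiry values: V(3,0)=19.0410, V(3,1)=9.1062, V(3,2)=0.0000, V(3,3)=0.0000
  t=2,j=0: stock 23.1040 → up 27.4938 (V=9.1062), down 17.5590 (V=19.0410). Price 10.4740; hedge Δ=-1.0000, bond B=33.5780.
  t=2,j=1: stock 36.1760 → up 43.0494 (V=0.0000), down 27.4938 (V=9.1062). Price 1.9429; hedge Δ=-0.5854, bond B=23.1202.
  t=2,j=2: stock 56.6440 → up 67.4064 (V=0.0000), down 43.0494 (V=0.0000). Price 0.0000; hedge Δ=0.0000, bond B=0.0000.
  t=1,j=0: stock 30.4000 → up 36.1760 (V=1.9429), down 23.1040 (V=10.4740). Price 3.6026; hedge Δ=-0.6526, bond B=23.4424.
  t=1,j=1: stock 47.6000 → up 56.6440 (V=0.0000), down 36.1760 (V=1.9429). Price 0.4145; hedge Δ=-0.0949, bond B=4.9328.
  t=0,j=0: stock 40.0000 → up 47.6000 (V=0.4145), down 30.4000 (V=3.6026). Price 1.0605; hedge Δ=-0.1854, bond B=8.4747.
Verification: the root portfolio costs Δ(0,0)·S0 + B(0,0) = 1.0605, matching V0.

(0,0): Delta=-0.1854 Bond=8.4747
(1,0): Delta=-0.6526 Bond=23.4424
(1,1): Delta=-0.0949 Bond=4.9328
(2,0): Delta=-1.0000 Bond=33.5780
(2,1): Delta=-0.5854 Bond=23.1202
(2,2): Delta=0.0000 Bond=0.0000
V0=1.0605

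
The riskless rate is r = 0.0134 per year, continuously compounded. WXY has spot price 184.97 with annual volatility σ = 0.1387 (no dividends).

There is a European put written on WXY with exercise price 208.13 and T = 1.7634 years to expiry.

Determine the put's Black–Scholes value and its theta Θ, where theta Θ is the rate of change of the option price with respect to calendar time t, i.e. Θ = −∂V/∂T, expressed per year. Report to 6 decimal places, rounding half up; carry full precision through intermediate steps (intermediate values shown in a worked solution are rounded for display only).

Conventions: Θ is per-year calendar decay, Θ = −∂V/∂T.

price = 25.215132
Θ = -1.547541

σ√T = 0.1387·√1.7634 = 0.184184
d₁ = (ln(S/K) + (r+σ²/2)T) / (σ√T) = (ln(184.97/208.13) + (0.0134+0.1387²/2)·1.7634) / 0.184184 = (-0.117969 + 0.040591) / 0.184184 = -0.420111
d₂ = d₁ − σ√T = -0.420111 − 0.184184 = -0.604295
e^{−rT} = 0.976647
N(−d₁) = 0.662798,  N(−d₂) = 0.727176
Put price V = K·e^{−rT}·N(−d₂) − S·N(−d₁) = 147.812874 − 122.597742 = 25.215132
φ(d₁) = (1/√(2π))·e^{−d₁²/2} = 0.365246
Θ = −S·φ(d₁)·σ/(2√T) + r·K·e^{−rT}·N(−d₂) = −3.528233 + 1.980693 = -1.547541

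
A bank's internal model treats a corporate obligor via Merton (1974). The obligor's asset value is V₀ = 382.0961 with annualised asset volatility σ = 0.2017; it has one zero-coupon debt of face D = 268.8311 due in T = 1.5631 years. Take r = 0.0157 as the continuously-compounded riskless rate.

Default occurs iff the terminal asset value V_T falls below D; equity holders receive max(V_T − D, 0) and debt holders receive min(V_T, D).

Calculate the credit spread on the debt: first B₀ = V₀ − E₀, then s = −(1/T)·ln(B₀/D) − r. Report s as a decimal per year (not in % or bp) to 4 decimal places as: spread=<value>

Equity is a call on the firm's assets struck at D = 268.8311:
d₁ = [ln(V₀/D) + (r + σ²/2)T] / (σ√T)
   = [ln(382.0961/268.8311) + (0.0157 + 0.5·0.2017²)·1.5631] / (0.2017·√1.5631)
   = [0.351589 + 0.056336] / 0.252173 = 1.617638
d₂ = d₁ − σ√T = 1.617638 − 0.252173 = 1.365464
N(d₁) = 0.947130,  N(d₂) = 0.913946,  e^(−rT) = 0.975758
E₀ = V₀·N(d₁) − D·e^(−rT)·N(d₂)
   = 382.0961·0.947130 − 268.8311·0.975758·0.913946 = 122.153516
B₀ = V₀ − E₀ = 382.0961 − 122.153516 = 259.942584
spread = −(1/T)·ln(B₀/D) − r = −(1/1.5631)·ln(259.942584/268.8311) − 0.0157 = 0.00581016

spread=0.0058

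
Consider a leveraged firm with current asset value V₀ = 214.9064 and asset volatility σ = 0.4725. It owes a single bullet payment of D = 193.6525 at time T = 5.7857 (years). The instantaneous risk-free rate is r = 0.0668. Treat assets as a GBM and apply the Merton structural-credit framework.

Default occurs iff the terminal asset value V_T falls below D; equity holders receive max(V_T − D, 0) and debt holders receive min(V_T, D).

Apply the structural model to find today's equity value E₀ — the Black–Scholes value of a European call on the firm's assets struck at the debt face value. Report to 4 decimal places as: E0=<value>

Apply the equity-as-call identities (strike 193.6525, horizon 5.7857 years):
d₁ = [ln(V₀/D) + (r + σ²/2)T] / (σ√T)
   = [ln(214.9064/193.6525) + (0.0668 + 0.5·0.4725²)·5.7857] / (0.4725·√5.7857)
   = [0.104137 + 1.032332] / 1.136527 = 0.999949
d₂ = d₁ − σ√T = 0.999949 − 1.136527 = -0.136578
N(d₁) = 0.841332,  N(d₂) = 0.445682,  e^(−rT) = 0.679441
E₀ = V₀·N(d₁) − D·e^(−rT)·N(d₂)
   = 214.9064·0.841332 − 193.6525·0.679441·0.445682 = 122.166880

E0=122.1669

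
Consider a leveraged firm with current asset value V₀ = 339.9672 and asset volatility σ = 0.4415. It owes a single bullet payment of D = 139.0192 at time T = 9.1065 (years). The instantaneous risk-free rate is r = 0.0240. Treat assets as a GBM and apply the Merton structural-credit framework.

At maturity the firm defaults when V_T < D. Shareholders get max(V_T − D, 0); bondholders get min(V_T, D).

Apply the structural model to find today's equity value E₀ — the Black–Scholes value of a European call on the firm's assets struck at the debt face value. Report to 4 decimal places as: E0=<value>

With assets at 339.9672 and a single debt payment of 139.0192 at 9.1065 years:
d₁ = [ln(V₀/D) + (r + σ²/2)T] / (σ√T)
   = [ln(339.9672/139.0192) + (0.0240 + 0.5·0.4415²)·9.1065] / (0.4415·√9.1065)
   = [0.894237 + 1.106086] / 1.332314 = 1.501390
d₂ = d₁ − σ√T = 1.501390 − 1.332314 = 0.169077
N(d₁) = 0.933373,  N(d₂) = 0.567132,  e^(−rT) = 0.803678
E₀ = V₀·N(d₁) − D·e^(−rT)·N(d₂)
   = 339.9672·0.933373 − 139.0192·0.803678·0.567132 = 253.952304

E0=253.9523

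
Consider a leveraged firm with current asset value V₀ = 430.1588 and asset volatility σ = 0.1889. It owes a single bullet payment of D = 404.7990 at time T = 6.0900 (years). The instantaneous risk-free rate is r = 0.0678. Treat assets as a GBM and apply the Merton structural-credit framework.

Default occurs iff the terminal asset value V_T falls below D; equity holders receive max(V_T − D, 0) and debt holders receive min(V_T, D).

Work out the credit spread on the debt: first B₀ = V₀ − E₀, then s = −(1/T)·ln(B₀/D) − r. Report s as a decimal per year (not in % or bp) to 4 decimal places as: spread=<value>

spread=0.0079

With assets at 430.1588 and a single debt payment of 404.7990 at 6.0900 years:
d₁ = [ln(V₀/D) + (r + σ²/2)T] / (σ√T)
   = [ln(430.1588/404.7990) + (0.0678 + 0.5·0.1889²)·6.0900] / (0.1889·√6.0900)
   = [0.060764 + 0.521557] / 0.466166 = 1.249171
d₂ = d₁ − σ√T = 1.249171 − 0.466166 = 0.783005
N(d₁) = 0.894199,  N(d₂) = 0.783188,  e^(−rT) = 0.661727
E₀ = V₀·N(d₁) − D·e^(−rT)·N(d₂)
   = 430.1588·0.894199 − 404.7990·0.661727·0.783188 = 174.857665
B₀ = V₀ − E₀ = 430.1588 − 174.857665 = 255.301135
spread = −(1/T)·ln(B₀/D) − r = −(1/6.0900)·ln(255.301135/404.7990) − 0.0678 = 0.00788914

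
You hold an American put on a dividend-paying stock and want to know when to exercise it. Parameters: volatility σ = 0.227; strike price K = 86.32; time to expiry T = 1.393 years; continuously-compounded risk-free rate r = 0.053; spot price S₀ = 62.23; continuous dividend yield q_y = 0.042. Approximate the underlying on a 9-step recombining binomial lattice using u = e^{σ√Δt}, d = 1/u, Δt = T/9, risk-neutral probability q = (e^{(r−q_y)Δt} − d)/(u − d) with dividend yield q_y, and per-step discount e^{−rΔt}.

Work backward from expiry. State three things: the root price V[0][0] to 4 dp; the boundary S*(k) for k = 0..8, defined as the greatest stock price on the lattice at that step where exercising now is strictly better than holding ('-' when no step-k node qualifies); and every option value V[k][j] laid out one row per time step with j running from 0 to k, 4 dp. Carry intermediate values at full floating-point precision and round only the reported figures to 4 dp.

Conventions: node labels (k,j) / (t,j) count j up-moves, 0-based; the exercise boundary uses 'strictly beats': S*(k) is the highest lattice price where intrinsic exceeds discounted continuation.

price = 24.1911
boundary = - 56.9134 62.2300 56.9134 62.2300 56.9134 62.2300 68.0432 74.3995
tree:
24.1911
29.4066 19.1109
34.2689 24.0900 14.1936
38.7159 29.4066 18.7955 9.5901
42.7829 34.2689 24.0900 13.5409 5.5941
46.5025 38.7159 29.4066 18.4450 8.6084 2.5162
49.9042 42.7829 34.2689 24.0900 12.8155 4.3261 0.6539
53.0154 46.5025 38.7159 29.4066 18.2768 7.2843 1.2857 0.0000
55.8607 49.9042 42.7829 34.2689 24.0900 11.9205 2.5280 0.0000 0.0000
58.4630 53.0154 46.5025 38.7159 29.4066 18.2768 4.9705 0.0000 0.0000 0.0000

params: Δt=0.15478 u=1.09342 d=0.91457 q=0.48722 e^(-rΔt)=0.99183
t_9 payoffs: 58.4630 53.0154 46.5025 38.7159 29.4066 18.2768 4.9705 0.0000 0.0000 0.0000
t_8: node(8,0) S=30.4593 payoff=55.8607 vs cont=55.3529 → 55.8607 [stop]  node(8,1) S=36.4158 payoff=49.9042 vs cont=49.4350 → 49.9042 [stop]  node(8,2) S=43.5371 payoff=42.7829 vs cont=42.3598 → 42.7829 [stop]  node(8,3) S=52.0511 payoff=34.2689 vs cont=33.9010 → 34.2689 [stop]  node(8,4) S=62.2300 payoff=24.0900 vs cont=23.7880 → 24.0900 [stop]  node(8,5) S=74.3995 payoff=11.9205 vs cont=11.6974 → 11.9205 [stop]  node(8,6) S=88.9488 payoff=0.0000 vs cont=2.5280 → 2.5280 [wait]  node(8,7) S=106.3433 payoff=0.0000 vs cont=0.0000 → 0.0000 [wait]  node(8,8) S=127.1394 payoff=0.0000 vs cont=0.0000 → 0.0000 [wait]  ⇒ S*(8)=74.3995
t_7: node(7,0) S=33.3046 payoff=53.0154 vs cont=52.5260 → 53.0154 [stop]  node(7,1) S=39.8175 payoff=46.5025 vs cont=46.0552 → 46.5025 [stop]  node(7,2) S=47.6041 payoff=38.7159 vs cont=38.3191 → 38.7159 [stop]  node(7,3) S=56.9134 payoff=29.4066 vs cont=29.0701 → 29.4066 [stop]  node(7,4) S=68.0432 payoff=18.2768 vs cont=18.0125 → 18.2768 [stop]  node(7,5) S=81.3495 payoff=4.9705 vs cont=7.2843 → 7.2843 [wait]  node(7,6) S=97.2579 payoff=0.0000 vs cont=1.2857 → 1.2857 [wait]  node(7,7) S=116.2774 payoff=0.0000 vs cont=0.0000 → 0.0000 [wait]  ⇒ S*(7)=68.0432
t_6: node(6,0) S=36.4158 payoff=49.9042 vs cont=49.4350 → 49.9042 [stop]  node(6,1) S=43.5371 payoff=42.7829 vs cont=42.3598 → 42.7829 [stop]  node(6,2) S=52.0511 payoff=34.2689 vs cont=33.9010 → 34.2689 [stop]  node(6,3) S=62.2300 payoff=24.0900 vs cont=23.7880 → 24.0900 [stop]  node(6,4) S=74.3995 payoff=11.9205 vs cont=12.8155 → 12.8155 [wait]  node(6,5) S=88.9488 payoff=0.0000 vs cont=4.3261 → 4.3261 [wait]  node(6,6) S=106.3433 payoff=0.0000 vs cont=0.6539 → 0.6539 [wait]  ⇒ S*(6)=62.2300
t_5: node(5,0) S=39.8175 payoff=46.5025 vs cont=46.0552 → 46.5025 [stop]  node(5,1) S=47.6041 payoff=38.7159 vs cont=38.3191 → 38.7159 [stop]  node(5,2) S=56.9134 payoff=29.4066 vs cont=29.0701 → 29.4066 [stop]  node(5,3) S=68.0432 payoff=18.2768 vs cont=18.4450 → 18.4450 [wait]  node(5,4) S=81.3495 payoff=4.9705 vs cont=8.6084 → 8.6084 [wait]  node(5,5) S=97.2579 payoff=0.0000 vs cont=2.5162 → 2.5162 [wait]  ⇒ S*(5)=56.9134
t_4: node(4,0) S=43.5371 payoff=42.7829 vs cont=42.3598 → 42.7829 [stop]  node(4,1) S=52.0511 payoff=34.2689 vs cont=33.9010 → 34.2689 [stop]  node(4,2) S=62.2300 payoff=24.0900 vs cont=23.8693 → 24.0900 [stop]  node(4,3) S=74.3995 payoff=11.9205 vs cont=13.5409 → 13.5409 [wait]  node(4,4) S=88.9488 payoff=0.0000 vs cont=5.5941 → 5.5941 [wait]  ⇒ S*(4)=62.2300
t_3: node(3,0) S=47.6041 payoff=38.7159 vs cont=38.3191 → 38.7159 [stop]  node(3,1) S=56.9134 payoff=29.4066 vs cont=29.0701 → 29.4066 [stop]  node(3,2) S=68.0432 payoff=18.2768 vs cont=18.7955 → 18.7955 [wait]  node(3,3) S=81.3495 payoff=4.9705 vs cont=9.5901 → 9.5901 [wait]  ⇒ S*(3)=56.9134
t_2: node(2,0) S=52.0511 payoff=34.2689 vs cont=33.9010 → 34.2689 [stop]  node(2,1) S=62.2300 payoff=24.0900 vs cont=24.0387 → 24.0900 [stop]  node(2,2) S=74.3995 payoff=11.9205 vs cont=14.1936 → 14.1936 [wait]  ⇒ S*(2)=62.2300
t_1: node(1,0) S=56.9134 payoff=29.4066 vs cont=29.0701 → 29.4066 [stop]  node(1,1) S=68.0432 payoff=18.2768 vs cont=19.1109 → 19.1109 [wait]  ⇒ S*(1)=56.9134
t_0: node(0,0) S=62.2300 payoff=24.0900 vs cont=24.1911 → 24.1911 [wait]  ⇒ S*(0)=-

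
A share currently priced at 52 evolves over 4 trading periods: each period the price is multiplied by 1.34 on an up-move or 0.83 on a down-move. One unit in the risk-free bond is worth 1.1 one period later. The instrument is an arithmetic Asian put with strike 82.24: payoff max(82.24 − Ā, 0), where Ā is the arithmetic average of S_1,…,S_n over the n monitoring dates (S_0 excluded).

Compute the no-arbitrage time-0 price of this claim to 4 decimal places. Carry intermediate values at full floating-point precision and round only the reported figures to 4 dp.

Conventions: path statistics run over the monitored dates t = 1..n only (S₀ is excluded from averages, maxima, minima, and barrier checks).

No-arbitrage gives p* = (R−d)/(u−d) = 0.5294: enumerate every path, weight its payoff by its p*-probability, and discount by R^4.
Enumerate all 2^4 = 16 price paths (U = up ×1.34, D = down ×0.83); each path with k up-moves has probability p*^k·(1−p*)^(4−k).
DDDD: Ā=33.3485, payoff=48.8915, prob=0.049042
UDDD: Ā=53.8398, payoff=28.4002, prob=0.055172
DUDD: Ā=47.2098, payoff=35.0302, prob=0.055172
UUDD: Ā=76.2182, payoff=6.0218, prob=0.062068
DDUD: Ā=41.7069, payoff=40.5331, prob=0.055172
UDUD: Ā=67.3340, payoff=14.9060, prob=0.062068
DUUD: Ā=60.7040, payoff=21.5360, prob=0.062068
UUUD: Ā=98.0040, payoff=0.0000, prob=0.069827
DDDU: Ā=37.1395, payoff=45.1005, prob=0.055172
UDDU: Ā=59.9601, payoff=22.2799, prob=0.062068
DUDU: Ā=53.3301, payoff=28.9099, prob=0.062068
UUDU: Ā=86.0992, payoff=0.0000, prob=0.069827
DDUU: Ā=47.8272, payoff=34.4128, prob=0.062068
UDUU: Ā=77.2150, payoff=5.0250, prob=0.069827
DUUU: Ā=70.5850, payoff=11.6550, prob=0.069827
UUUU: Ā=113.9565, payoff=0.0000, prob=0.078555
Price = Σ prob·payoff / R^4 = 19.735416 / 1.464100 = 13.4796

price = 13.4796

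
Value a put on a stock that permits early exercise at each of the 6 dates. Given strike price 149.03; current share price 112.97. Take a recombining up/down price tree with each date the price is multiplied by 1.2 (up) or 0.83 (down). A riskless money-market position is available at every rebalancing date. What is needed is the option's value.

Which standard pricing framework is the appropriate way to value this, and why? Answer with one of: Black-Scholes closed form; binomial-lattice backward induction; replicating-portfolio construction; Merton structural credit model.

framework: binomial-lattice backward induction

Key observation: the defining feature is the embedded early-exercise option across 6 discrete dates on the spot-112.97 tree; pricing the strike-149.03 put means working backward with an exercise test at every node.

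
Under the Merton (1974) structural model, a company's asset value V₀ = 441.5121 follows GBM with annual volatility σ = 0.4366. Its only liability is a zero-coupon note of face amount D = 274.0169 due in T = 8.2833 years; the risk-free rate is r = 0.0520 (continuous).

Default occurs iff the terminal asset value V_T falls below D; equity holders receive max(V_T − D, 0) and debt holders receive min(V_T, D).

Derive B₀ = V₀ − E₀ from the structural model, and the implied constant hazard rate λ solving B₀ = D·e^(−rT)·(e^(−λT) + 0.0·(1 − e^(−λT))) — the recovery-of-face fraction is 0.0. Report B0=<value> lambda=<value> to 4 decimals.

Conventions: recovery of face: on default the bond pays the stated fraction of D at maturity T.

With assets at 441.5121 and a single debt payment of 274.0169 at 8.2833 years:
d₁ = [ln(V₀/D) + (r + σ²/2)T] / (σ√T)
   = [ln(441.5121/274.0169) + (0.0520 + 0.5·0.4366²)·8.2833] / (0.4366·√8.2833)
   = [0.477016 + 1.220211] / 1.256566 = 1.350686
d₂ = d₁ − σ√T = 1.350686 − 1.256566 = 0.094120
N(d₁) = 0.911602,  N(d₂) = 0.537493,  e^(−rT) = 0.650033
E₀ = V₀·N(d₁) − D·e^(−rT)·N(d₂)
   = 441.5121·0.911602 − 274.0169·0.650033·0.537493 = 306.744995
B₀ = V₀ − E₀ = 441.5121 − 306.744995 = 134.767105
e^(−λT) = (B₀·e^(rT)/D − 0)/(1 − 0) = (134.7671·1.538383/274.0169 − 0)/1 = 0.75660793
λ = −ln(0.75660793)/8.2833 = 0.033671

B0=134.7671 lambda=0.0337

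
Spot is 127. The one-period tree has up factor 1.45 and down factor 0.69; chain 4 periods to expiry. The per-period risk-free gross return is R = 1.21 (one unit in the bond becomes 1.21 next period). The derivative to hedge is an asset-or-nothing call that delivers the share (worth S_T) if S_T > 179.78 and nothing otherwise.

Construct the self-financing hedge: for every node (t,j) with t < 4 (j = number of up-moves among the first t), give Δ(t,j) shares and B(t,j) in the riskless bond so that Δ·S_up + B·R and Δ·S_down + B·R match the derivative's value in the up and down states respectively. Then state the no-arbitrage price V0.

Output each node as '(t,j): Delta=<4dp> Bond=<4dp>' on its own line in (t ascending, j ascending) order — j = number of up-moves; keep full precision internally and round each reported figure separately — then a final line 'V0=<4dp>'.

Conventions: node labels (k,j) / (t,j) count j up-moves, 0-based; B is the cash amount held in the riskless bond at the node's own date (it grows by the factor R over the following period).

Under the risk-neutral measure, an up-move has probability p* = (R−d)/(u−d) = 0.6842 and values discount at R = 1.21.
At maturity the claim pays: V(4,0)=0.0000, V(4,1)=0.0000, V(4,2)=0.0000, V(4,3)=267.1510, V(4,4)=561.4043
Node (3,0) S=41.7206: V=(p*·0.0000+(1−p*)·0.0000)/1.21=0.0000; Δ=(0.0000−0.0000)/(60.4949−28.7872)=0.0000; B=V−Δ·S=0.0000
Node (3,1) S=87.6738: V=(p*·0.0000+(1−p*)·0.0000)/1.21=0.0000; Δ=(0.0000−0.0000)/(127.1270−60.4949)=0.0000; B=V−Δ·S=0.0000
Node (3,2) S=184.2421: V=(p*·267.1510+(1−p*)·0.0000)/1.21=151.0641; Δ=(267.1510−0.0000)/(267.1510−127.1270)=1.9079; B=V−Δ·S=-200.4504
Node (3,3) S=387.1754: V=(p*·561.4043+(1−p*)·267.1510)/1.21=387.1754; Δ=(561.4043−267.1510)/(561.4043−267.1510)=1.0000; B=V−Δ·S=0.0000
Node (2,0) S=60.4647: V=(p*·0.0000+(1−p*)·0.0000)/1.21=0.0000; Δ=(0.0000−0.0000)/(87.6738−41.7206)=0.0000; B=V−Δ·S=0.0000
Node (2,1) S=127.0635: V=(p*·151.0641+(1−p*)·0.0000)/1.21=85.4212; Δ=(151.0641−0.0000)/(184.2421−87.6738)=1.5643; B=V−Δ·S=-113.3473
Node (2,2) S=267.0175: V=(p*·387.1754+(1−p*)·151.0641)/1.21=258.3586; Δ=(387.1754−151.0641)/(387.1754−184.2421)=1.1635; B=V−Δ·S=-52.3142
Node (1,0) S=87.6300: V=(p*·85.4212+(1−p*)·0.0000)/1.21=48.3025; Δ=(85.4212−0.0000)/(127.0635−60.4647)=1.2826; B=V−Δ·S=-64.0938
Node (1,1) S=184.1500: V=(p*·258.3586+(1−p*)·85.4212)/1.21=168.3858; Δ=(258.3586−85.4212)/(267.0175−127.0635)=1.2357; B=V−Δ·S=-59.1635
Node (0,0) S=127.0000: V=(p*·168.3858+(1−p*)·48.3025)/1.21=107.8221; Δ=(168.3858−48.3025)/(184.1500−87.6300)=1.2441; B=V−Δ·S=-50.1821
Sanity check at the root: Δ(0,0)·S0 + B(0,0) reproduces V0 = 107.8221.

(0,0): Delta=1.2441 Bond=-50.1821
(1,0): Delta=1.2826 Bond=-64.0938
(1,1): Delta=1.2357 Bond=-59.1635
(2,0): Delta=0.0000 Bond=0.0000
(2,1): Delta=1.5643 Bond=-113.3473
(2,2): Delta=1.1635 Bond=-52.3142
(3,0): Delta=0.0000 Bond=0.0000
(3,1): Delta=0.0000 Bond=0.0000
(3,2): Delta=1.9079 Bond=-200.4504
(3,3): Delta=1.0000 Bond=0.0000
V0=107.8221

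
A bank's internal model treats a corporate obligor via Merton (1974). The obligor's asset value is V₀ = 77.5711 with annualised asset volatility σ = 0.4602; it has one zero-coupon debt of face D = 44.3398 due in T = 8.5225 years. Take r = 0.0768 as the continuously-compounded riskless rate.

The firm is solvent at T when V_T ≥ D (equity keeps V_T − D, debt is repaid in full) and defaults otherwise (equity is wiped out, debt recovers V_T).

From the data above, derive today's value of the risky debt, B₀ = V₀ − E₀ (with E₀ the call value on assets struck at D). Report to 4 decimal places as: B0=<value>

B0=18.1012

Apply the equity-as-call identities (strike 44.3398, horizon 8.5225 years):
d₁ = [ln(V₀/D) + (r + σ²/2)T] / (σ√T)
   = [ln(77.5711/44.3398) + (0.0768 + 0.5·0.4602²)·8.5225] / (0.4602·√8.5225)
   = [0.559312 + 1.556993] / 1.343477 = 1.575245
d₂ = d₁ − σ√T = 1.575245 − 1.343477 = 0.231768
N(d₁) = 0.942400,  N(d₂) = 0.591641,  e^(−rT) = 0.519687
E₀ = V₀·N(d₁) − D·e^(−rT)·N(d₂)
   = 77.5711·0.942400 − 44.3398·0.519687·0.591641 = 59.469924
B₀ = V₀ − E₀ = 77.5711 − 59.469924 = 18.101176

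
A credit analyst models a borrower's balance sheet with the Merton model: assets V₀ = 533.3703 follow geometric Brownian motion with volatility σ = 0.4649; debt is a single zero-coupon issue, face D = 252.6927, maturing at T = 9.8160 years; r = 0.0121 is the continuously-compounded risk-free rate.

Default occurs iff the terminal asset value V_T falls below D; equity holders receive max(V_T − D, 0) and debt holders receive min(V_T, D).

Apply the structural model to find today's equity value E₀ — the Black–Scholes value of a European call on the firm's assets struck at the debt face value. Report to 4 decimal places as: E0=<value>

With assets at 533.3703 and a single debt payment of 252.6927 at 9.8160 years:
d₁ = [ln(V₀/D) + (r + σ²/2)T] / (σ√T)
   = [ln(533.3703/252.6927) + (0.0121 + 0.5·0.4649²)·9.8160] / (0.4649·√9.8160)
   = [0.747042 + 1.179550] / 1.456555 = 1.322704
d₂ = d₁ − σ√T = 1.322704 − 1.456555 = -0.133850
N(d₁) = 0.907033,  N(d₂) = 0.446760,  e^(−rT) = 0.888009
E₀ = V₀·N(d₁) − D·e^(−rT)·N(d₂)
   = 533.3703·0.907033 − 252.6927·0.888009·0.446760 = 383.534471

E0=383.5345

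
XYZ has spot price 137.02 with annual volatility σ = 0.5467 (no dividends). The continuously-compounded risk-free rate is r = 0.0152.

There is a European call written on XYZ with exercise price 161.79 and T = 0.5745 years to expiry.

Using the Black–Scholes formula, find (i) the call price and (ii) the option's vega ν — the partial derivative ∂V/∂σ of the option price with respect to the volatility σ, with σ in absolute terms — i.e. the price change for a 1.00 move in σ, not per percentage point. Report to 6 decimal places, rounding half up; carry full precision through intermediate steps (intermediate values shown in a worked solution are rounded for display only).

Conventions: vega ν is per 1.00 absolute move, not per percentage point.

price = 14.437378
ν = 40.818616

σ√T = 0.5467·√0.5745 = 0.414376
d₁ = (ln(S/K) + (r+σ²/2)T) / (σ√T) = (ln(137.02/161.79) + (0.0152+0.5467²/2)·0.5745) / 0.414376 = (-0.166172 + 0.094586) / 0.414376 = -0.172757
d₂ = d₁ − σ√T = -0.172757 − 0.414376 = -0.587133
e^{−rT} = 0.991306
N(d₁) = 0.431421,  N(d₂) = 0.278557
Call price V = S·N(d₁) − K·e^{−rT}·N(d₂) = 59.113324 − 44.675946 = 14.437378
φ(d₁) = (1/√(2π))·e^{−d₁²/2} = 0.393033
ν = S·φ(d₁)·√T = 40.818616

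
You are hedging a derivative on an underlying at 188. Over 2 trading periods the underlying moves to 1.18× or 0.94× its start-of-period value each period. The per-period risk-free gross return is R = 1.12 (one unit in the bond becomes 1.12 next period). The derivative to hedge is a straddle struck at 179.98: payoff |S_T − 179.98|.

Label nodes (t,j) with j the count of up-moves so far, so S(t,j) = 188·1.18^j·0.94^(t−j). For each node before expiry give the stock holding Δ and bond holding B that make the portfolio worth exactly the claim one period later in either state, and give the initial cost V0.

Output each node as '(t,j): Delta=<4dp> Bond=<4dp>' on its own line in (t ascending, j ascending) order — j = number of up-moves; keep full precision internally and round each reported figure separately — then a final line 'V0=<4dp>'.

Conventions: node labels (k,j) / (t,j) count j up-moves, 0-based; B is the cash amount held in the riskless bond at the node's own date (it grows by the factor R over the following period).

(0,0): Delta=0.8628 Bond=-116.3103
(1,0): Delta=0.3463 Bond=-38.9808
(1,1): Delta=1.0000 Bond=-160.6964
V0=45.9025

Arbitrage-free pricing uses the up-move probability p* = (R−d)/(u−d) = 0.7500, discounting each step at R = 1.12.
Payoffs at expiry: V(2,0)=13.8632, V(2,1)=28.5496, V(2,2)=81.7912
(1,0): S=176.7200. Δ = (V_up−V_dn)/(S_up−S_dn) = (28.5496−13.8632)/(208.5296−166.1168) = 0.3463. V = [p*·28.5496 + (1−p*)·13.8632]/1.12 = 22.2125. B = V − Δ·S = -38.9808.
(1,1): S=221.8400. Δ = (V_up−V_dn)/(S_up−S_dn) = (81.7912−28.5496)/(261.7712−208.5296) = 1.0000. V = [p*·81.7912 + (1−p*)·28.5496]/1.12 = 61.1436. B = V − Δ·S = -160.6964.
(0,0): S=188.0000. Δ = (V_up−V_dn)/(S_up−S_dn) = (61.1436−22.2125)/(221.8400−176.7200) = 0.8628. V = [p*·61.1436 + (1−p*)·22.2125]/1.12 = 45.9025. B = V − Δ·S = -116.3103.
As a check, the time-0 holding Δ(0,0)·S0 + B(0,0) comes to 45.9025 — exactly V0.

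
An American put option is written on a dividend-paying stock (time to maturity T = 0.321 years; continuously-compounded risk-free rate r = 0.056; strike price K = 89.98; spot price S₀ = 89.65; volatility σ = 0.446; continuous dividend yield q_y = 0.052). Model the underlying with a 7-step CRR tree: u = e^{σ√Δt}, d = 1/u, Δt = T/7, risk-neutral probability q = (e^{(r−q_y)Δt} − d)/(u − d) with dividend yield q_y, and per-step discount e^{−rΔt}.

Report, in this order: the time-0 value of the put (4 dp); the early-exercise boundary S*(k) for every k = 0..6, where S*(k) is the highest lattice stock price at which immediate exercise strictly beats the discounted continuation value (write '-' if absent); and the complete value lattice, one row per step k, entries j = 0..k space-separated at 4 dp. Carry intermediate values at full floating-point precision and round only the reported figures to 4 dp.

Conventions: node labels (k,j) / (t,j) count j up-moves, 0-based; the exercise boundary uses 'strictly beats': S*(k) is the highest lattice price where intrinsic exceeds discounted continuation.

price = 9.3457
boundary = - - - - 61.1838 67.3155 74.0616
tree:
9.3457
13.0438 5.3430
17.6391 8.0776 2.3746
23.0019 11.8567 3.9793 0.6287
28.7962 16.7753 6.5298 1.2054 0.0000
34.3693 22.6645 10.4111 2.3111 0.0000 0.0000
39.4348 28.7962 15.9184 4.4312 0.0000 0.0000 0.0000
44.0389 34.3693 22.6645 8.4961 0.0000 0.0000 0.0000 0.0000

Δt=0.04586, u=1.10022, d=0.90891, q=0.47710, disc=e^(-rΔt)=0.99744
k=7 terminal: V=max(K-S,0) → 44.0389 34.3693 22.6645 8.4961 0.0000 0.0000 0.0000 0.0000
k=6: j=0 S=50.5452 intr=39.4348 cont=39.3245 V=39.4348[EX]; j=1 S=61.1838 intr=28.7962 cont=28.7112 V=28.7962[EX]; j=2 S=74.0616 intr=15.9184 cont=15.8640 V=15.9184[EX]; j=3 S=89.6500 intr=0.3300 cont=4.4312 V=4.4312[hold]; j=4 S=108.5194 intr=0.0000 cont=0.0000 V=0.0000[hold]; j=5 S=131.3603 intr=0.0000 cont=0.0000 V=0.0000[hold]; j=6 S=159.0088 intr=0.0000 cont=0.0000 V=0.0000[hold]  S*(6)=74.0616
k=5: j=0 S=55.6107 intr=34.3693 cont=34.2710 V=34.3693[EX]; j=1 S=67.3155 intr=22.6645 cont=22.5941 V=22.6645[EX]; j=2 S=81.4839 intr=8.4961 cont=10.4111 V=10.4111[hold]; j=3 S=98.6345 intr=0.0000 cont=2.3111 V=2.3111[hold]; j=4 S=119.3949 intr=0.0000 cont=0.0000 V=0.0000[hold]; j=5 S=144.5249 intr=0.0000 cont=0.0000 V=0.0000[hold]  S*(5)=67.3155
k=4: j=0 S=61.1838 intr=28.7962 cont=28.7112 V=28.7962[EX]; j=1 S=74.0616 intr=15.9184 cont=16.7753 V=16.7753[hold]; j=2 S=89.6500 intr=0.3300 cont=6.5298 V=6.5298[hold]; j=3 S=108.5194 intr=0.0000 cont=1.2054 V=1.2054[hold]; j=4 S=131.3603 intr=0.0000 cont=0.0000 V=0.0000[hold]  S*(4)=61.1838
k=3: j=0 S=67.3155 intr=22.6645 cont=23.0019 V=23.0019[hold]; j=1 S=81.4839 intr=8.4961 cont=11.8567 V=11.8567[hold]; j=2 S=98.6345 intr=0.0000 cont=3.9793 V=3.9793[hold]; j=3 S=119.3949 intr=0.0000 cont=0.6287 V=0.6287[hold]  S*(3)=-
k=2: j=0 S=74.0616 intr=15.9184 cont=17.6391 V=17.6391[hold]; j=1 S=89.6500 intr=0.3300 cont=8.0776 V=8.0776[hold]; j=2 S=108.5194 intr=0.0000 cont=2.3746 V=2.3746[hold]  S*(2)=-
k=1: j=0 S=81.4839 intr=8.4961 cont=13.0438 V=13.0438[hold]; j=1 S=98.6345 intr=0.0000 cont=5.3430 V=5.3430[hold]  S*(1)=-
k=0: j=0 S=89.6500 intr=0.3300 cont=9.3457 V=9.3457[hold]  S*(0)=-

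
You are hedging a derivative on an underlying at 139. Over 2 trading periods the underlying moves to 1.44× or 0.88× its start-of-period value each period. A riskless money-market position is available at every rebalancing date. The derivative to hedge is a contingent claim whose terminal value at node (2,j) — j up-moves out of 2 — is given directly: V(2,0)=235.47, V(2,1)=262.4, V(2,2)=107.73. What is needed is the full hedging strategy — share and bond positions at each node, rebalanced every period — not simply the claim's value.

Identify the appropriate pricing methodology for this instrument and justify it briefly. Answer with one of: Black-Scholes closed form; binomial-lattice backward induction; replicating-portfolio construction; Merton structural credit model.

Key observation: the deliverable is the dynamic trading strategy on the 2-step tree (spot 139, moves 1.44 and 0.88), so the valuation must go through the node-by-node replicating-portfolio solve.

framework: replicating-portfolio construction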